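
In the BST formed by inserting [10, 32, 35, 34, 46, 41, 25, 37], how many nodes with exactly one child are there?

Tree built from: [10, 32, 35, 34, 46, 41, 25, 37]
Tree (level-order array): [10, None, 32, 25, 35, None, None, 34, 46, None, None, 41, None, 37]
Rule: These are nodes with exactly 1 non-null child.
Per-node child counts:
  node 10: 1 child(ren)
  node 32: 2 child(ren)
  node 25: 0 child(ren)
  node 35: 2 child(ren)
  node 34: 0 child(ren)
  node 46: 1 child(ren)
  node 41: 1 child(ren)
  node 37: 0 child(ren)
Matching nodes: [10, 46, 41]
Count of nodes with exactly one child: 3


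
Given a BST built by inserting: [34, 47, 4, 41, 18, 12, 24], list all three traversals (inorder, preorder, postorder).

Tree insertion order: [34, 47, 4, 41, 18, 12, 24]
Tree (level-order array): [34, 4, 47, None, 18, 41, None, 12, 24]
Inorder (L, root, R): [4, 12, 18, 24, 34, 41, 47]
Preorder (root, L, R): [34, 4, 18, 12, 24, 47, 41]
Postorder (L, R, root): [12, 24, 18, 4, 41, 47, 34]


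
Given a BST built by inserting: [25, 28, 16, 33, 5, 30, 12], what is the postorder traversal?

Tree insertion order: [25, 28, 16, 33, 5, 30, 12]
Tree (level-order array): [25, 16, 28, 5, None, None, 33, None, 12, 30]
Postorder traversal: [12, 5, 16, 30, 33, 28, 25]


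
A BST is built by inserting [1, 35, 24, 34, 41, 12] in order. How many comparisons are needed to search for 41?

Search path for 41: 1 -> 35 -> 41
Found: True
Comparisons: 3


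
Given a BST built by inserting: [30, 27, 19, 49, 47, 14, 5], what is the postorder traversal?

Tree insertion order: [30, 27, 19, 49, 47, 14, 5]
Tree (level-order array): [30, 27, 49, 19, None, 47, None, 14, None, None, None, 5]
Postorder traversal: [5, 14, 19, 27, 47, 49, 30]


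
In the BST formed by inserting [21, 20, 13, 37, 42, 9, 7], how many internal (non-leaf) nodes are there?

Tree built from: [21, 20, 13, 37, 42, 9, 7]
Tree (level-order array): [21, 20, 37, 13, None, None, 42, 9, None, None, None, 7]
Rule: An internal node has at least one child.
Per-node child counts:
  node 21: 2 child(ren)
  node 20: 1 child(ren)
  node 13: 1 child(ren)
  node 9: 1 child(ren)
  node 7: 0 child(ren)
  node 37: 1 child(ren)
  node 42: 0 child(ren)
Matching nodes: [21, 20, 13, 9, 37]
Count of internal (non-leaf) nodes: 5


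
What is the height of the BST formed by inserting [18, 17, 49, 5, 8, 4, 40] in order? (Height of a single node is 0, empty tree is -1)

Insertion order: [18, 17, 49, 5, 8, 4, 40]
Tree (level-order array): [18, 17, 49, 5, None, 40, None, 4, 8]
Compute height bottom-up (empty subtree = -1):
  height(4) = 1 + max(-1, -1) = 0
  height(8) = 1 + max(-1, -1) = 0
  height(5) = 1 + max(0, 0) = 1
  height(17) = 1 + max(1, -1) = 2
  height(40) = 1 + max(-1, -1) = 0
  height(49) = 1 + max(0, -1) = 1
  height(18) = 1 + max(2, 1) = 3
Height = 3


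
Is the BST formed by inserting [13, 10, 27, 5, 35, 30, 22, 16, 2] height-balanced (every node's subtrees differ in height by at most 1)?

Tree (level-order array): [13, 10, 27, 5, None, 22, 35, 2, None, 16, None, 30]
Definition: a tree is height-balanced if, at every node, |h(left) - h(right)| <= 1 (empty subtree has height -1).
Bottom-up per-node check:
  node 2: h_left=-1, h_right=-1, diff=0 [OK], height=0
  node 5: h_left=0, h_right=-1, diff=1 [OK], height=1
  node 10: h_left=1, h_right=-1, diff=2 [FAIL (|1--1|=2 > 1)], height=2
  node 16: h_left=-1, h_right=-1, diff=0 [OK], height=0
  node 22: h_left=0, h_right=-1, diff=1 [OK], height=1
  node 30: h_left=-1, h_right=-1, diff=0 [OK], height=0
  node 35: h_left=0, h_right=-1, diff=1 [OK], height=1
  node 27: h_left=1, h_right=1, diff=0 [OK], height=2
  node 13: h_left=2, h_right=2, diff=0 [OK], height=3
Node 10 violates the condition: |1 - -1| = 2 > 1.
Result: Not balanced


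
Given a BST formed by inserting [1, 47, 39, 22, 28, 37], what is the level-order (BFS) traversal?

Tree insertion order: [1, 47, 39, 22, 28, 37]
Tree (level-order array): [1, None, 47, 39, None, 22, None, None, 28, None, 37]
BFS from the root, enqueuing left then right child of each popped node:
  queue [1] -> pop 1, enqueue [47], visited so far: [1]
  queue [47] -> pop 47, enqueue [39], visited so far: [1, 47]
  queue [39] -> pop 39, enqueue [22], visited so far: [1, 47, 39]
  queue [22] -> pop 22, enqueue [28], visited so far: [1, 47, 39, 22]
  queue [28] -> pop 28, enqueue [37], visited so far: [1, 47, 39, 22, 28]
  queue [37] -> pop 37, enqueue [none], visited so far: [1, 47, 39, 22, 28, 37]
Result: [1, 47, 39, 22, 28, 37]


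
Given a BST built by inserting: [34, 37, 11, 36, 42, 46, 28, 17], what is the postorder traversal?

Tree insertion order: [34, 37, 11, 36, 42, 46, 28, 17]
Tree (level-order array): [34, 11, 37, None, 28, 36, 42, 17, None, None, None, None, 46]
Postorder traversal: [17, 28, 11, 36, 46, 42, 37, 34]


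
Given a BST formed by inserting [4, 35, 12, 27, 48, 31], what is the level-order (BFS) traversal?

Tree insertion order: [4, 35, 12, 27, 48, 31]
Tree (level-order array): [4, None, 35, 12, 48, None, 27, None, None, None, 31]
BFS from the root, enqueuing left then right child of each popped node:
  queue [4] -> pop 4, enqueue [35], visited so far: [4]
  queue [35] -> pop 35, enqueue [12, 48], visited so far: [4, 35]
  queue [12, 48] -> pop 12, enqueue [27], visited so far: [4, 35, 12]
  queue [48, 27] -> pop 48, enqueue [none], visited so far: [4, 35, 12, 48]
  queue [27] -> pop 27, enqueue [31], visited so far: [4, 35, 12, 48, 27]
  queue [31] -> pop 31, enqueue [none], visited so far: [4, 35, 12, 48, 27, 31]
Result: [4, 35, 12, 48, 27, 31]


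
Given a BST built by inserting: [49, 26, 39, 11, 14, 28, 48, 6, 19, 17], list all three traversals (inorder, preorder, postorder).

Tree insertion order: [49, 26, 39, 11, 14, 28, 48, 6, 19, 17]
Tree (level-order array): [49, 26, None, 11, 39, 6, 14, 28, 48, None, None, None, 19, None, None, None, None, 17]
Inorder (L, root, R): [6, 11, 14, 17, 19, 26, 28, 39, 48, 49]
Preorder (root, L, R): [49, 26, 11, 6, 14, 19, 17, 39, 28, 48]
Postorder (L, R, root): [6, 17, 19, 14, 11, 28, 48, 39, 26, 49]


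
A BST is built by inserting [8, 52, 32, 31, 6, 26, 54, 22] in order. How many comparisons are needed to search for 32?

Search path for 32: 8 -> 52 -> 32
Found: True
Comparisons: 3


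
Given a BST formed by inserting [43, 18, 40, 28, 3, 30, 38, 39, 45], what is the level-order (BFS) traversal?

Tree insertion order: [43, 18, 40, 28, 3, 30, 38, 39, 45]
Tree (level-order array): [43, 18, 45, 3, 40, None, None, None, None, 28, None, None, 30, None, 38, None, 39]
BFS from the root, enqueuing left then right child of each popped node:
  queue [43] -> pop 43, enqueue [18, 45], visited so far: [43]
  queue [18, 45] -> pop 18, enqueue [3, 40], visited so far: [43, 18]
  queue [45, 3, 40] -> pop 45, enqueue [none], visited so far: [43, 18, 45]
  queue [3, 40] -> pop 3, enqueue [none], visited so far: [43, 18, 45, 3]
  queue [40] -> pop 40, enqueue [28], visited so far: [43, 18, 45, 3, 40]
  queue [28] -> pop 28, enqueue [30], visited so far: [43, 18, 45, 3, 40, 28]
  queue [30] -> pop 30, enqueue [38], visited so far: [43, 18, 45, 3, 40, 28, 30]
  queue [38] -> pop 38, enqueue [39], visited so far: [43, 18, 45, 3, 40, 28, 30, 38]
  queue [39] -> pop 39, enqueue [none], visited so far: [43, 18, 45, 3, 40, 28, 30, 38, 39]
Result: [43, 18, 45, 3, 40, 28, 30, 38, 39]


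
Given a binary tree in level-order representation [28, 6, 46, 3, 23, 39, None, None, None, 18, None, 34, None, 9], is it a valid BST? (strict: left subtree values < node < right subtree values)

Level-order array: [28, 6, 46, 3, 23, 39, None, None, None, 18, None, 34, None, 9]
Validate using subtree bounds (lo, hi): at each node, require lo < value < hi,
then recurse left with hi=value and right with lo=value.
Preorder trace (stopping at first violation):
  at node 28 with bounds (-inf, +inf): OK
  at node 6 with bounds (-inf, 28): OK
  at node 3 with bounds (-inf, 6): OK
  at node 23 with bounds (6, 28): OK
  at node 18 with bounds (6, 23): OK
  at node 9 with bounds (6, 18): OK
  at node 46 with bounds (28, +inf): OK
  at node 39 with bounds (28, 46): OK
  at node 34 with bounds (28, 39): OK
No violation found at any node.
Result: Valid BST


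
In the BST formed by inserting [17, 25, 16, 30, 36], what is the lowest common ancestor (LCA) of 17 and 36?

Tree insertion order: [17, 25, 16, 30, 36]
Tree (level-order array): [17, 16, 25, None, None, None, 30, None, 36]
In a BST, the LCA of p=17, q=36 is the first node v on the
root-to-leaf path with p <= v <= q (go left if both < v, right if both > v).
Walk from root:
  at 17: 17 <= 17 <= 36, this is the LCA
LCA = 17


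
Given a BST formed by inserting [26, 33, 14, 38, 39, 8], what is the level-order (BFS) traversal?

Tree insertion order: [26, 33, 14, 38, 39, 8]
Tree (level-order array): [26, 14, 33, 8, None, None, 38, None, None, None, 39]
BFS from the root, enqueuing left then right child of each popped node:
  queue [26] -> pop 26, enqueue [14, 33], visited so far: [26]
  queue [14, 33] -> pop 14, enqueue [8], visited so far: [26, 14]
  queue [33, 8] -> pop 33, enqueue [38], visited so far: [26, 14, 33]
  queue [8, 38] -> pop 8, enqueue [none], visited so far: [26, 14, 33, 8]
  queue [38] -> pop 38, enqueue [39], visited so far: [26, 14, 33, 8, 38]
  queue [39] -> pop 39, enqueue [none], visited so far: [26, 14, 33, 8, 38, 39]
Result: [26, 14, 33, 8, 38, 39]


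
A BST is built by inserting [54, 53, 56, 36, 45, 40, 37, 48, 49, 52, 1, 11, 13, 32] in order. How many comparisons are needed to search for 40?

Search path for 40: 54 -> 53 -> 36 -> 45 -> 40
Found: True
Comparisons: 5


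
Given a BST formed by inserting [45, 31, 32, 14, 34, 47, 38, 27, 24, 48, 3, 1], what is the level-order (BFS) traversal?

Tree insertion order: [45, 31, 32, 14, 34, 47, 38, 27, 24, 48, 3, 1]
Tree (level-order array): [45, 31, 47, 14, 32, None, 48, 3, 27, None, 34, None, None, 1, None, 24, None, None, 38]
BFS from the root, enqueuing left then right child of each popped node:
  queue [45] -> pop 45, enqueue [31, 47], visited so far: [45]
  queue [31, 47] -> pop 31, enqueue [14, 32], visited so far: [45, 31]
  queue [47, 14, 32] -> pop 47, enqueue [48], visited so far: [45, 31, 47]
  queue [14, 32, 48] -> pop 14, enqueue [3, 27], visited so far: [45, 31, 47, 14]
  queue [32, 48, 3, 27] -> pop 32, enqueue [34], visited so far: [45, 31, 47, 14, 32]
  queue [48, 3, 27, 34] -> pop 48, enqueue [none], visited so far: [45, 31, 47, 14, 32, 48]
  queue [3, 27, 34] -> pop 3, enqueue [1], visited so far: [45, 31, 47, 14, 32, 48, 3]
  queue [27, 34, 1] -> pop 27, enqueue [24], visited so far: [45, 31, 47, 14, 32, 48, 3, 27]
  queue [34, 1, 24] -> pop 34, enqueue [38], visited so far: [45, 31, 47, 14, 32, 48, 3, 27, 34]
  queue [1, 24, 38] -> pop 1, enqueue [none], visited so far: [45, 31, 47, 14, 32, 48, 3, 27, 34, 1]
  queue [24, 38] -> pop 24, enqueue [none], visited so far: [45, 31, 47, 14, 32, 48, 3, 27, 34, 1, 24]
  queue [38] -> pop 38, enqueue [none], visited so far: [45, 31, 47, 14, 32, 48, 3, 27, 34, 1, 24, 38]
Result: [45, 31, 47, 14, 32, 48, 3, 27, 34, 1, 24, 38]


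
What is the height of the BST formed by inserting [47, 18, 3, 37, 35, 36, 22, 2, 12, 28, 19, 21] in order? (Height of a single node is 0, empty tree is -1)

Insertion order: [47, 18, 3, 37, 35, 36, 22, 2, 12, 28, 19, 21]
Tree (level-order array): [47, 18, None, 3, 37, 2, 12, 35, None, None, None, None, None, 22, 36, 19, 28, None, None, None, 21]
Compute height bottom-up (empty subtree = -1):
  height(2) = 1 + max(-1, -1) = 0
  height(12) = 1 + max(-1, -1) = 0
  height(3) = 1 + max(0, 0) = 1
  height(21) = 1 + max(-1, -1) = 0
  height(19) = 1 + max(-1, 0) = 1
  height(28) = 1 + max(-1, -1) = 0
  height(22) = 1 + max(1, 0) = 2
  height(36) = 1 + max(-1, -1) = 0
  height(35) = 1 + max(2, 0) = 3
  height(37) = 1 + max(3, -1) = 4
  height(18) = 1 + max(1, 4) = 5
  height(47) = 1 + max(5, -1) = 6
Height = 6


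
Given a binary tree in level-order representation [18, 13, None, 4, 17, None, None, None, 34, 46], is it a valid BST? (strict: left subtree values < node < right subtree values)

Level-order array: [18, 13, None, 4, 17, None, None, None, 34, 46]
Validate using subtree bounds (lo, hi): at each node, require lo < value < hi,
then recurse left with hi=value and right with lo=value.
Preorder trace (stopping at first violation):
  at node 18 with bounds (-inf, +inf): OK
  at node 13 with bounds (-inf, 18): OK
  at node 4 with bounds (-inf, 13): OK
  at node 17 with bounds (13, 18): OK
  at node 34 with bounds (17, 18): VIOLATION
Node 34 violates its bound: not (17 < 34 < 18).
Result: Not a valid BST


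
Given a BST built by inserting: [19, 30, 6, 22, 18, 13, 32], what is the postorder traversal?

Tree insertion order: [19, 30, 6, 22, 18, 13, 32]
Tree (level-order array): [19, 6, 30, None, 18, 22, 32, 13]
Postorder traversal: [13, 18, 6, 22, 32, 30, 19]


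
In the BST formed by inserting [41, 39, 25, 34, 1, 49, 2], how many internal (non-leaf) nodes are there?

Tree built from: [41, 39, 25, 34, 1, 49, 2]
Tree (level-order array): [41, 39, 49, 25, None, None, None, 1, 34, None, 2]
Rule: An internal node has at least one child.
Per-node child counts:
  node 41: 2 child(ren)
  node 39: 1 child(ren)
  node 25: 2 child(ren)
  node 1: 1 child(ren)
  node 2: 0 child(ren)
  node 34: 0 child(ren)
  node 49: 0 child(ren)
Matching nodes: [41, 39, 25, 1]
Count of internal (non-leaf) nodes: 4


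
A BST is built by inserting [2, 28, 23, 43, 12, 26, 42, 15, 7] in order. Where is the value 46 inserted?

Starting tree (level order): [2, None, 28, 23, 43, 12, 26, 42, None, 7, 15]
Insertion path: 2 -> 28 -> 43
Result: insert 46 as right child of 43
Final tree (level order): [2, None, 28, 23, 43, 12, 26, 42, 46, 7, 15]


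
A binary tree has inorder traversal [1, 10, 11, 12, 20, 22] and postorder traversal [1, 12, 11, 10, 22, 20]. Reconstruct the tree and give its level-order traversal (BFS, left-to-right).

Inorder:   [1, 10, 11, 12, 20, 22]
Postorder: [1, 12, 11, 10, 22, 20]
Algorithm: postorder visits root last, so walk postorder right-to-left;
each value is the root of the current inorder slice — split it at that
value, recurse on the right subtree first, then the left.
Recursive splits:
  root=20; inorder splits into left=[1, 10, 11, 12], right=[22]
  root=22; inorder splits into left=[], right=[]
  root=10; inorder splits into left=[1], right=[11, 12]
  root=11; inorder splits into left=[], right=[12]
  root=12; inorder splits into left=[], right=[]
  root=1; inorder splits into left=[], right=[]
Reconstructed level-order: [20, 10, 22, 1, 11, 12]


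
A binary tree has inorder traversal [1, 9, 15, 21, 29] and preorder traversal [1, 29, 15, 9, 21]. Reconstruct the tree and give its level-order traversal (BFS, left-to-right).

Inorder:  [1, 9, 15, 21, 29]
Preorder: [1, 29, 15, 9, 21]
Algorithm: preorder visits root first, so consume preorder in order;
for each root, split the current inorder slice at that value into
left-subtree inorder and right-subtree inorder, then recurse.
Recursive splits:
  root=1; inorder splits into left=[], right=[9, 15, 21, 29]
  root=29; inorder splits into left=[9, 15, 21], right=[]
  root=15; inorder splits into left=[9], right=[21]
  root=9; inorder splits into left=[], right=[]
  root=21; inorder splits into left=[], right=[]
Reconstructed level-order: [1, 29, 15, 9, 21]


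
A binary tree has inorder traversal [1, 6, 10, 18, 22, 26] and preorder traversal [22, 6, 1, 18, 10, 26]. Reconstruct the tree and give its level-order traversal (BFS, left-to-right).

Inorder:  [1, 6, 10, 18, 22, 26]
Preorder: [22, 6, 1, 18, 10, 26]
Algorithm: preorder visits root first, so consume preorder in order;
for each root, split the current inorder slice at that value into
left-subtree inorder and right-subtree inorder, then recurse.
Recursive splits:
  root=22; inorder splits into left=[1, 6, 10, 18], right=[26]
  root=6; inorder splits into left=[1], right=[10, 18]
  root=1; inorder splits into left=[], right=[]
  root=18; inorder splits into left=[10], right=[]
  root=10; inorder splits into left=[], right=[]
  root=26; inorder splits into left=[], right=[]
Reconstructed level-order: [22, 6, 26, 1, 18, 10]


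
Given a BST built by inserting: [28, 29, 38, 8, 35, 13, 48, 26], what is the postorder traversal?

Tree insertion order: [28, 29, 38, 8, 35, 13, 48, 26]
Tree (level-order array): [28, 8, 29, None, 13, None, 38, None, 26, 35, 48]
Postorder traversal: [26, 13, 8, 35, 48, 38, 29, 28]


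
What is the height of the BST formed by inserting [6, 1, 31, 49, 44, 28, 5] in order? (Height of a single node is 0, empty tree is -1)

Insertion order: [6, 1, 31, 49, 44, 28, 5]
Tree (level-order array): [6, 1, 31, None, 5, 28, 49, None, None, None, None, 44]
Compute height bottom-up (empty subtree = -1):
  height(5) = 1 + max(-1, -1) = 0
  height(1) = 1 + max(-1, 0) = 1
  height(28) = 1 + max(-1, -1) = 0
  height(44) = 1 + max(-1, -1) = 0
  height(49) = 1 + max(0, -1) = 1
  height(31) = 1 + max(0, 1) = 2
  height(6) = 1 + max(1, 2) = 3
Height = 3


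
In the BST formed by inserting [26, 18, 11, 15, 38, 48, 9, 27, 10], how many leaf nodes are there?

Tree built from: [26, 18, 11, 15, 38, 48, 9, 27, 10]
Tree (level-order array): [26, 18, 38, 11, None, 27, 48, 9, 15, None, None, None, None, None, 10]
Rule: A leaf has 0 children.
Per-node child counts:
  node 26: 2 child(ren)
  node 18: 1 child(ren)
  node 11: 2 child(ren)
  node 9: 1 child(ren)
  node 10: 0 child(ren)
  node 15: 0 child(ren)
  node 38: 2 child(ren)
  node 27: 0 child(ren)
  node 48: 0 child(ren)
Matching nodes: [10, 15, 27, 48]
Count of leaf nodes: 4


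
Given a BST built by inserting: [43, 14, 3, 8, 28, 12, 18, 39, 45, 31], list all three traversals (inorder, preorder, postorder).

Tree insertion order: [43, 14, 3, 8, 28, 12, 18, 39, 45, 31]
Tree (level-order array): [43, 14, 45, 3, 28, None, None, None, 8, 18, 39, None, 12, None, None, 31]
Inorder (L, root, R): [3, 8, 12, 14, 18, 28, 31, 39, 43, 45]
Preorder (root, L, R): [43, 14, 3, 8, 12, 28, 18, 39, 31, 45]
Postorder (L, R, root): [12, 8, 3, 18, 31, 39, 28, 14, 45, 43]


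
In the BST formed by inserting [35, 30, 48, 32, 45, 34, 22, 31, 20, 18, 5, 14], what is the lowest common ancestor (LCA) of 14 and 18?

Tree insertion order: [35, 30, 48, 32, 45, 34, 22, 31, 20, 18, 5, 14]
Tree (level-order array): [35, 30, 48, 22, 32, 45, None, 20, None, 31, 34, None, None, 18, None, None, None, None, None, 5, None, None, 14]
In a BST, the LCA of p=14, q=18 is the first node v on the
root-to-leaf path with p <= v <= q (go left if both < v, right if both > v).
Walk from root:
  at 35: both 14 and 18 < 35, go left
  at 30: both 14 and 18 < 30, go left
  at 22: both 14 and 18 < 22, go left
  at 20: both 14 and 18 < 20, go left
  at 18: 14 <= 18 <= 18, this is the LCA
LCA = 18


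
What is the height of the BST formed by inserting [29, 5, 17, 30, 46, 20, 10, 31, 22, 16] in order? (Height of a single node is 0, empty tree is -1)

Insertion order: [29, 5, 17, 30, 46, 20, 10, 31, 22, 16]
Tree (level-order array): [29, 5, 30, None, 17, None, 46, 10, 20, 31, None, None, 16, None, 22]
Compute height bottom-up (empty subtree = -1):
  height(16) = 1 + max(-1, -1) = 0
  height(10) = 1 + max(-1, 0) = 1
  height(22) = 1 + max(-1, -1) = 0
  height(20) = 1 + max(-1, 0) = 1
  height(17) = 1 + max(1, 1) = 2
  height(5) = 1 + max(-1, 2) = 3
  height(31) = 1 + max(-1, -1) = 0
  height(46) = 1 + max(0, -1) = 1
  height(30) = 1 + max(-1, 1) = 2
  height(29) = 1 + max(3, 2) = 4
Height = 4


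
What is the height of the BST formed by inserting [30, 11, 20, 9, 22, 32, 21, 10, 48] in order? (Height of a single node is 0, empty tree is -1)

Insertion order: [30, 11, 20, 9, 22, 32, 21, 10, 48]
Tree (level-order array): [30, 11, 32, 9, 20, None, 48, None, 10, None, 22, None, None, None, None, 21]
Compute height bottom-up (empty subtree = -1):
  height(10) = 1 + max(-1, -1) = 0
  height(9) = 1 + max(-1, 0) = 1
  height(21) = 1 + max(-1, -1) = 0
  height(22) = 1 + max(0, -1) = 1
  height(20) = 1 + max(-1, 1) = 2
  height(11) = 1 + max(1, 2) = 3
  height(48) = 1 + max(-1, -1) = 0
  height(32) = 1 + max(-1, 0) = 1
  height(30) = 1 + max(3, 1) = 4
Height = 4


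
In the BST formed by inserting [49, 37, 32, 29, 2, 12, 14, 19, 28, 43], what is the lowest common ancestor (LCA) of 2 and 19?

Tree insertion order: [49, 37, 32, 29, 2, 12, 14, 19, 28, 43]
Tree (level-order array): [49, 37, None, 32, 43, 29, None, None, None, 2, None, None, 12, None, 14, None, 19, None, 28]
In a BST, the LCA of p=2, q=19 is the first node v on the
root-to-leaf path with p <= v <= q (go left if both < v, right if both > v).
Walk from root:
  at 49: both 2 and 19 < 49, go left
  at 37: both 2 and 19 < 37, go left
  at 32: both 2 and 19 < 32, go left
  at 29: both 2 and 19 < 29, go left
  at 2: 2 <= 2 <= 19, this is the LCA
LCA = 2


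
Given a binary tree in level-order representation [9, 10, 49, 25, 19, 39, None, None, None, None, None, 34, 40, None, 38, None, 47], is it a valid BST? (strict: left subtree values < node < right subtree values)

Level-order array: [9, 10, 49, 25, 19, 39, None, None, None, None, None, 34, 40, None, 38, None, 47]
Validate using subtree bounds (lo, hi): at each node, require lo < value < hi,
then recurse left with hi=value and right with lo=value.
Preorder trace (stopping at first violation):
  at node 9 with bounds (-inf, +inf): OK
  at node 10 with bounds (-inf, 9): VIOLATION
Node 10 violates its bound: not (-inf < 10 < 9).
Result: Not a valid BST


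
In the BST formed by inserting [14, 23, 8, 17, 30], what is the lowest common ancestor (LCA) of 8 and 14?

Tree insertion order: [14, 23, 8, 17, 30]
Tree (level-order array): [14, 8, 23, None, None, 17, 30]
In a BST, the LCA of p=8, q=14 is the first node v on the
root-to-leaf path with p <= v <= q (go left if both < v, right if both > v).
Walk from root:
  at 14: 8 <= 14 <= 14, this is the LCA
LCA = 14


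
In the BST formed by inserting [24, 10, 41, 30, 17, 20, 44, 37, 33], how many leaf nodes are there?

Tree built from: [24, 10, 41, 30, 17, 20, 44, 37, 33]
Tree (level-order array): [24, 10, 41, None, 17, 30, 44, None, 20, None, 37, None, None, None, None, 33]
Rule: A leaf has 0 children.
Per-node child counts:
  node 24: 2 child(ren)
  node 10: 1 child(ren)
  node 17: 1 child(ren)
  node 20: 0 child(ren)
  node 41: 2 child(ren)
  node 30: 1 child(ren)
  node 37: 1 child(ren)
  node 33: 0 child(ren)
  node 44: 0 child(ren)
Matching nodes: [20, 33, 44]
Count of leaf nodes: 3


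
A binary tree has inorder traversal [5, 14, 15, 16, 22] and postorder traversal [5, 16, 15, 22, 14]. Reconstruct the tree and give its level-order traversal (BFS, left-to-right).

Inorder:   [5, 14, 15, 16, 22]
Postorder: [5, 16, 15, 22, 14]
Algorithm: postorder visits root last, so walk postorder right-to-left;
each value is the root of the current inorder slice — split it at that
value, recurse on the right subtree first, then the left.
Recursive splits:
  root=14; inorder splits into left=[5], right=[15, 16, 22]
  root=22; inorder splits into left=[15, 16], right=[]
  root=15; inorder splits into left=[], right=[16]
  root=16; inorder splits into left=[], right=[]
  root=5; inorder splits into left=[], right=[]
Reconstructed level-order: [14, 5, 22, 15, 16]


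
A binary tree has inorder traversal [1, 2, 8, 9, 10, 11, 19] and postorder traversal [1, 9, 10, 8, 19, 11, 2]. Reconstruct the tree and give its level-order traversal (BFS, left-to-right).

Inorder:   [1, 2, 8, 9, 10, 11, 19]
Postorder: [1, 9, 10, 8, 19, 11, 2]
Algorithm: postorder visits root last, so walk postorder right-to-left;
each value is the root of the current inorder slice — split it at that
value, recurse on the right subtree first, then the left.
Recursive splits:
  root=2; inorder splits into left=[1], right=[8, 9, 10, 11, 19]
  root=11; inorder splits into left=[8, 9, 10], right=[19]
  root=19; inorder splits into left=[], right=[]
  root=8; inorder splits into left=[], right=[9, 10]
  root=10; inorder splits into left=[9], right=[]
  root=9; inorder splits into left=[], right=[]
  root=1; inorder splits into left=[], right=[]
Reconstructed level-order: [2, 1, 11, 8, 19, 10, 9]


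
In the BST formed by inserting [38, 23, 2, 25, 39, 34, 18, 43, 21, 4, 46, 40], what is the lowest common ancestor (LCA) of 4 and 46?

Tree insertion order: [38, 23, 2, 25, 39, 34, 18, 43, 21, 4, 46, 40]
Tree (level-order array): [38, 23, 39, 2, 25, None, 43, None, 18, None, 34, 40, 46, 4, 21]
In a BST, the LCA of p=4, q=46 is the first node v on the
root-to-leaf path with p <= v <= q (go left if both < v, right if both > v).
Walk from root:
  at 38: 4 <= 38 <= 46, this is the LCA
LCA = 38


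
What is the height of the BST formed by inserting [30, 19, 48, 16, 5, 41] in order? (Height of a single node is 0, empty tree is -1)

Insertion order: [30, 19, 48, 16, 5, 41]
Tree (level-order array): [30, 19, 48, 16, None, 41, None, 5]
Compute height bottom-up (empty subtree = -1):
  height(5) = 1 + max(-1, -1) = 0
  height(16) = 1 + max(0, -1) = 1
  height(19) = 1 + max(1, -1) = 2
  height(41) = 1 + max(-1, -1) = 0
  height(48) = 1 + max(0, -1) = 1
  height(30) = 1 + max(2, 1) = 3
Height = 3


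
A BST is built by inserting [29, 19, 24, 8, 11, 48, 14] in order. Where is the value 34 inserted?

Starting tree (level order): [29, 19, 48, 8, 24, None, None, None, 11, None, None, None, 14]
Insertion path: 29 -> 48
Result: insert 34 as left child of 48
Final tree (level order): [29, 19, 48, 8, 24, 34, None, None, 11, None, None, None, None, None, 14]


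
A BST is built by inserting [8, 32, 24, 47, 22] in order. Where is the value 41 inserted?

Starting tree (level order): [8, None, 32, 24, 47, 22]
Insertion path: 8 -> 32 -> 47
Result: insert 41 as left child of 47
Final tree (level order): [8, None, 32, 24, 47, 22, None, 41]


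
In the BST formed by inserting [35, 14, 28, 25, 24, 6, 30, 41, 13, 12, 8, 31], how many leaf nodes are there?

Tree built from: [35, 14, 28, 25, 24, 6, 30, 41, 13, 12, 8, 31]
Tree (level-order array): [35, 14, 41, 6, 28, None, None, None, 13, 25, 30, 12, None, 24, None, None, 31, 8]
Rule: A leaf has 0 children.
Per-node child counts:
  node 35: 2 child(ren)
  node 14: 2 child(ren)
  node 6: 1 child(ren)
  node 13: 1 child(ren)
  node 12: 1 child(ren)
  node 8: 0 child(ren)
  node 28: 2 child(ren)
  node 25: 1 child(ren)
  node 24: 0 child(ren)
  node 30: 1 child(ren)
  node 31: 0 child(ren)
  node 41: 0 child(ren)
Matching nodes: [8, 24, 31, 41]
Count of leaf nodes: 4


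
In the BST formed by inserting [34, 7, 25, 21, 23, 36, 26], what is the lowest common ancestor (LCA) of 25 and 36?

Tree insertion order: [34, 7, 25, 21, 23, 36, 26]
Tree (level-order array): [34, 7, 36, None, 25, None, None, 21, 26, None, 23]
In a BST, the LCA of p=25, q=36 is the first node v on the
root-to-leaf path with p <= v <= q (go left if both < v, right if both > v).
Walk from root:
  at 34: 25 <= 34 <= 36, this is the LCA
LCA = 34


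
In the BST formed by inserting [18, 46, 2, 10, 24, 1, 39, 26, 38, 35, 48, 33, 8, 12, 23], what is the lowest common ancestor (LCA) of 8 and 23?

Tree insertion order: [18, 46, 2, 10, 24, 1, 39, 26, 38, 35, 48, 33, 8, 12, 23]
Tree (level-order array): [18, 2, 46, 1, 10, 24, 48, None, None, 8, 12, 23, 39, None, None, None, None, None, None, None, None, 26, None, None, 38, 35, None, 33]
In a BST, the LCA of p=8, q=23 is the first node v on the
root-to-leaf path with p <= v <= q (go left if both < v, right if both > v).
Walk from root:
  at 18: 8 <= 18 <= 23, this is the LCA
LCA = 18


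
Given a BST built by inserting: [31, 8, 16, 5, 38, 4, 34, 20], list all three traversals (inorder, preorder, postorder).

Tree insertion order: [31, 8, 16, 5, 38, 4, 34, 20]
Tree (level-order array): [31, 8, 38, 5, 16, 34, None, 4, None, None, 20]
Inorder (L, root, R): [4, 5, 8, 16, 20, 31, 34, 38]
Preorder (root, L, R): [31, 8, 5, 4, 16, 20, 38, 34]
Postorder (L, R, root): [4, 5, 20, 16, 8, 34, 38, 31]


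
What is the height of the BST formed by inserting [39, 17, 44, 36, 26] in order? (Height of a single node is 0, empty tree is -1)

Insertion order: [39, 17, 44, 36, 26]
Tree (level-order array): [39, 17, 44, None, 36, None, None, 26]
Compute height bottom-up (empty subtree = -1):
  height(26) = 1 + max(-1, -1) = 0
  height(36) = 1 + max(0, -1) = 1
  height(17) = 1 + max(-1, 1) = 2
  height(44) = 1 + max(-1, -1) = 0
  height(39) = 1 + max(2, 0) = 3
Height = 3


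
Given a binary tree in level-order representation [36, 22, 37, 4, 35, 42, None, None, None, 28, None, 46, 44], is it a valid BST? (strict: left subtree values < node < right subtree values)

Level-order array: [36, 22, 37, 4, 35, 42, None, None, None, 28, None, 46, 44]
Validate using subtree bounds (lo, hi): at each node, require lo < value < hi,
then recurse left with hi=value and right with lo=value.
Preorder trace (stopping at first violation):
  at node 36 with bounds (-inf, +inf): OK
  at node 22 with bounds (-inf, 36): OK
  at node 4 with bounds (-inf, 22): OK
  at node 35 with bounds (22, 36): OK
  at node 28 with bounds (22, 35): OK
  at node 37 with bounds (36, +inf): OK
  at node 42 with bounds (36, 37): VIOLATION
Node 42 violates its bound: not (36 < 42 < 37).
Result: Not a valid BST


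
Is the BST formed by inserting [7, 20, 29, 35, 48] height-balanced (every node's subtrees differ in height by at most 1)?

Tree (level-order array): [7, None, 20, None, 29, None, 35, None, 48]
Definition: a tree is height-balanced if, at every node, |h(left) - h(right)| <= 1 (empty subtree has height -1).
Bottom-up per-node check:
  node 48: h_left=-1, h_right=-1, diff=0 [OK], height=0
  node 35: h_left=-1, h_right=0, diff=1 [OK], height=1
  node 29: h_left=-1, h_right=1, diff=2 [FAIL (|-1-1|=2 > 1)], height=2
  node 20: h_left=-1, h_right=2, diff=3 [FAIL (|-1-2|=3 > 1)], height=3
  node 7: h_left=-1, h_right=3, diff=4 [FAIL (|-1-3|=4 > 1)], height=4
Node 29 violates the condition: |-1 - 1| = 2 > 1.
Result: Not balanced


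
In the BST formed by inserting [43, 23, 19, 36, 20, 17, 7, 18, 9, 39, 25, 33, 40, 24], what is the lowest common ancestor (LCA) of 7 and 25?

Tree insertion order: [43, 23, 19, 36, 20, 17, 7, 18, 9, 39, 25, 33, 40, 24]
Tree (level-order array): [43, 23, None, 19, 36, 17, 20, 25, 39, 7, 18, None, None, 24, 33, None, 40, None, 9]
In a BST, the LCA of p=7, q=25 is the first node v on the
root-to-leaf path with p <= v <= q (go left if both < v, right if both > v).
Walk from root:
  at 43: both 7 and 25 < 43, go left
  at 23: 7 <= 23 <= 25, this is the LCA
LCA = 23


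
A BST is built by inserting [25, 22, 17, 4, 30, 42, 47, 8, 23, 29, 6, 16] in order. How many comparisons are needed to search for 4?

Search path for 4: 25 -> 22 -> 17 -> 4
Found: True
Comparisons: 4


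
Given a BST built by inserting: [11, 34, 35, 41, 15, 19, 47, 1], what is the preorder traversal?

Tree insertion order: [11, 34, 35, 41, 15, 19, 47, 1]
Tree (level-order array): [11, 1, 34, None, None, 15, 35, None, 19, None, 41, None, None, None, 47]
Preorder traversal: [11, 1, 34, 15, 19, 35, 41, 47]


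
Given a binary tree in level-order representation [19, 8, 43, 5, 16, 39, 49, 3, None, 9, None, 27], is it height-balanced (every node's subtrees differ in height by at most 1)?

Tree (level-order array): [19, 8, 43, 5, 16, 39, 49, 3, None, 9, None, 27]
Definition: a tree is height-balanced if, at every node, |h(left) - h(right)| <= 1 (empty subtree has height -1).
Bottom-up per-node check:
  node 3: h_left=-1, h_right=-1, diff=0 [OK], height=0
  node 5: h_left=0, h_right=-1, diff=1 [OK], height=1
  node 9: h_left=-1, h_right=-1, diff=0 [OK], height=0
  node 16: h_left=0, h_right=-1, diff=1 [OK], height=1
  node 8: h_left=1, h_right=1, diff=0 [OK], height=2
  node 27: h_left=-1, h_right=-1, diff=0 [OK], height=0
  node 39: h_left=0, h_right=-1, diff=1 [OK], height=1
  node 49: h_left=-1, h_right=-1, diff=0 [OK], height=0
  node 43: h_left=1, h_right=0, diff=1 [OK], height=2
  node 19: h_left=2, h_right=2, diff=0 [OK], height=3
All nodes satisfy the balance condition.
Result: Balanced


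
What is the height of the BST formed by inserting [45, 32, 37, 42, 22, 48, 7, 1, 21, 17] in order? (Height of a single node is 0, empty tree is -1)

Insertion order: [45, 32, 37, 42, 22, 48, 7, 1, 21, 17]
Tree (level-order array): [45, 32, 48, 22, 37, None, None, 7, None, None, 42, 1, 21, None, None, None, None, 17]
Compute height bottom-up (empty subtree = -1):
  height(1) = 1 + max(-1, -1) = 0
  height(17) = 1 + max(-1, -1) = 0
  height(21) = 1 + max(0, -1) = 1
  height(7) = 1 + max(0, 1) = 2
  height(22) = 1 + max(2, -1) = 3
  height(42) = 1 + max(-1, -1) = 0
  height(37) = 1 + max(-1, 0) = 1
  height(32) = 1 + max(3, 1) = 4
  height(48) = 1 + max(-1, -1) = 0
  height(45) = 1 + max(4, 0) = 5
Height = 5


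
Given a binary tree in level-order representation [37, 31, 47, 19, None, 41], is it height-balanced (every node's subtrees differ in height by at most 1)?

Tree (level-order array): [37, 31, 47, 19, None, 41]
Definition: a tree is height-balanced if, at every node, |h(left) - h(right)| <= 1 (empty subtree has height -1).
Bottom-up per-node check:
  node 19: h_left=-1, h_right=-1, diff=0 [OK], height=0
  node 31: h_left=0, h_right=-1, diff=1 [OK], height=1
  node 41: h_left=-1, h_right=-1, diff=0 [OK], height=0
  node 47: h_left=0, h_right=-1, diff=1 [OK], height=1
  node 37: h_left=1, h_right=1, diff=0 [OK], height=2
All nodes satisfy the balance condition.
Result: Balanced


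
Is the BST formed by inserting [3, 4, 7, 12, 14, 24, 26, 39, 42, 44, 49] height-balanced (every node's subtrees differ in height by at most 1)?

Tree (level-order array): [3, None, 4, None, 7, None, 12, None, 14, None, 24, None, 26, None, 39, None, 42, None, 44, None, 49]
Definition: a tree is height-balanced if, at every node, |h(left) - h(right)| <= 1 (empty subtree has height -1).
Bottom-up per-node check:
  node 49: h_left=-1, h_right=-1, diff=0 [OK], height=0
  node 44: h_left=-1, h_right=0, diff=1 [OK], height=1
  node 42: h_left=-1, h_right=1, diff=2 [FAIL (|-1-1|=2 > 1)], height=2
  node 39: h_left=-1, h_right=2, diff=3 [FAIL (|-1-2|=3 > 1)], height=3
  node 26: h_left=-1, h_right=3, diff=4 [FAIL (|-1-3|=4 > 1)], height=4
  node 24: h_left=-1, h_right=4, diff=5 [FAIL (|-1-4|=5 > 1)], height=5
  node 14: h_left=-1, h_right=5, diff=6 [FAIL (|-1-5|=6 > 1)], height=6
  node 12: h_left=-1, h_right=6, diff=7 [FAIL (|-1-6|=7 > 1)], height=7
  node 7: h_left=-1, h_right=7, diff=8 [FAIL (|-1-7|=8 > 1)], height=8
  node 4: h_left=-1, h_right=8, diff=9 [FAIL (|-1-8|=9 > 1)], height=9
  node 3: h_left=-1, h_right=9, diff=10 [FAIL (|-1-9|=10 > 1)], height=10
Node 42 violates the condition: |-1 - 1| = 2 > 1.
Result: Not balanced


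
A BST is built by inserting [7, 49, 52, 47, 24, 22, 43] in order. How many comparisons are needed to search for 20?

Search path for 20: 7 -> 49 -> 47 -> 24 -> 22
Found: False
Comparisons: 5


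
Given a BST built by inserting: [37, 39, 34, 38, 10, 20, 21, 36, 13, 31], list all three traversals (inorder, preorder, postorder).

Tree insertion order: [37, 39, 34, 38, 10, 20, 21, 36, 13, 31]
Tree (level-order array): [37, 34, 39, 10, 36, 38, None, None, 20, None, None, None, None, 13, 21, None, None, None, 31]
Inorder (L, root, R): [10, 13, 20, 21, 31, 34, 36, 37, 38, 39]
Preorder (root, L, R): [37, 34, 10, 20, 13, 21, 31, 36, 39, 38]
Postorder (L, R, root): [13, 31, 21, 20, 10, 36, 34, 38, 39, 37]


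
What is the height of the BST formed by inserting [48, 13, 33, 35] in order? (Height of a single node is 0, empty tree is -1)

Insertion order: [48, 13, 33, 35]
Tree (level-order array): [48, 13, None, None, 33, None, 35]
Compute height bottom-up (empty subtree = -1):
  height(35) = 1 + max(-1, -1) = 0
  height(33) = 1 + max(-1, 0) = 1
  height(13) = 1 + max(-1, 1) = 2
  height(48) = 1 + max(2, -1) = 3
Height = 3


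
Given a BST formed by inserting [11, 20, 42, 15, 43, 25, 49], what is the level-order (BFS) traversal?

Tree insertion order: [11, 20, 42, 15, 43, 25, 49]
Tree (level-order array): [11, None, 20, 15, 42, None, None, 25, 43, None, None, None, 49]
BFS from the root, enqueuing left then right child of each popped node:
  queue [11] -> pop 11, enqueue [20], visited so far: [11]
  queue [20] -> pop 20, enqueue [15, 42], visited so far: [11, 20]
  queue [15, 42] -> pop 15, enqueue [none], visited so far: [11, 20, 15]
  queue [42] -> pop 42, enqueue [25, 43], visited so far: [11, 20, 15, 42]
  queue [25, 43] -> pop 25, enqueue [none], visited so far: [11, 20, 15, 42, 25]
  queue [43] -> pop 43, enqueue [49], visited so far: [11, 20, 15, 42, 25, 43]
  queue [49] -> pop 49, enqueue [none], visited so far: [11, 20, 15, 42, 25, 43, 49]
Result: [11, 20, 15, 42, 25, 43, 49]


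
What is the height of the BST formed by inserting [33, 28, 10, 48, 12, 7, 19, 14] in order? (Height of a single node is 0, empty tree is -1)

Insertion order: [33, 28, 10, 48, 12, 7, 19, 14]
Tree (level-order array): [33, 28, 48, 10, None, None, None, 7, 12, None, None, None, 19, 14]
Compute height bottom-up (empty subtree = -1):
  height(7) = 1 + max(-1, -1) = 0
  height(14) = 1 + max(-1, -1) = 0
  height(19) = 1 + max(0, -1) = 1
  height(12) = 1 + max(-1, 1) = 2
  height(10) = 1 + max(0, 2) = 3
  height(28) = 1 + max(3, -1) = 4
  height(48) = 1 + max(-1, -1) = 0
  height(33) = 1 + max(4, 0) = 5
Height = 5


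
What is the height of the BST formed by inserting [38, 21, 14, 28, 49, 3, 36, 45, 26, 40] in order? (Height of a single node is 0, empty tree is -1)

Insertion order: [38, 21, 14, 28, 49, 3, 36, 45, 26, 40]
Tree (level-order array): [38, 21, 49, 14, 28, 45, None, 3, None, 26, 36, 40]
Compute height bottom-up (empty subtree = -1):
  height(3) = 1 + max(-1, -1) = 0
  height(14) = 1 + max(0, -1) = 1
  height(26) = 1 + max(-1, -1) = 0
  height(36) = 1 + max(-1, -1) = 0
  height(28) = 1 + max(0, 0) = 1
  height(21) = 1 + max(1, 1) = 2
  height(40) = 1 + max(-1, -1) = 0
  height(45) = 1 + max(0, -1) = 1
  height(49) = 1 + max(1, -1) = 2
  height(38) = 1 + max(2, 2) = 3
Height = 3


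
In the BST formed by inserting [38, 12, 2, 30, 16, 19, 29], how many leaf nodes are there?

Tree built from: [38, 12, 2, 30, 16, 19, 29]
Tree (level-order array): [38, 12, None, 2, 30, None, None, 16, None, None, 19, None, 29]
Rule: A leaf has 0 children.
Per-node child counts:
  node 38: 1 child(ren)
  node 12: 2 child(ren)
  node 2: 0 child(ren)
  node 30: 1 child(ren)
  node 16: 1 child(ren)
  node 19: 1 child(ren)
  node 29: 0 child(ren)
Matching nodes: [2, 29]
Count of leaf nodes: 2


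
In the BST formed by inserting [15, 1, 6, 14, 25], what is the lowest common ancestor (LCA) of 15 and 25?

Tree insertion order: [15, 1, 6, 14, 25]
Tree (level-order array): [15, 1, 25, None, 6, None, None, None, 14]
In a BST, the LCA of p=15, q=25 is the first node v on the
root-to-leaf path with p <= v <= q (go left if both < v, right if both > v).
Walk from root:
  at 15: 15 <= 15 <= 25, this is the LCA
LCA = 15


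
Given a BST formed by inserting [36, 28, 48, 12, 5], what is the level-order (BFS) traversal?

Tree insertion order: [36, 28, 48, 12, 5]
Tree (level-order array): [36, 28, 48, 12, None, None, None, 5]
BFS from the root, enqueuing left then right child of each popped node:
  queue [36] -> pop 36, enqueue [28, 48], visited so far: [36]
  queue [28, 48] -> pop 28, enqueue [12], visited so far: [36, 28]
  queue [48, 12] -> pop 48, enqueue [none], visited so far: [36, 28, 48]
  queue [12] -> pop 12, enqueue [5], visited so far: [36, 28, 48, 12]
  queue [5] -> pop 5, enqueue [none], visited so far: [36, 28, 48, 12, 5]
Result: [36, 28, 48, 12, 5]


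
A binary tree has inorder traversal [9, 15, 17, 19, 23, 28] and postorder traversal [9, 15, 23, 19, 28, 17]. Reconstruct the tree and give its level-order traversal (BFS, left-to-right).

Inorder:   [9, 15, 17, 19, 23, 28]
Postorder: [9, 15, 23, 19, 28, 17]
Algorithm: postorder visits root last, so walk postorder right-to-left;
each value is the root of the current inorder slice — split it at that
value, recurse on the right subtree first, then the left.
Recursive splits:
  root=17; inorder splits into left=[9, 15], right=[19, 23, 28]
  root=28; inorder splits into left=[19, 23], right=[]
  root=19; inorder splits into left=[], right=[23]
  root=23; inorder splits into left=[], right=[]
  root=15; inorder splits into left=[9], right=[]
  root=9; inorder splits into left=[], right=[]
Reconstructed level-order: [17, 15, 28, 9, 19, 23]
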